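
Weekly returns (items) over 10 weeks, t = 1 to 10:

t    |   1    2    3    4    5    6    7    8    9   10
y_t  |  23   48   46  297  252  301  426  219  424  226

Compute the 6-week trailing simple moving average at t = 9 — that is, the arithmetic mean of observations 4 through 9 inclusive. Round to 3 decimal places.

319.833

Sum of periods 4–9: 297 + 252 + 301 + 426 + 219 + 424 = 1919
Divide by 6: 1919 / 6 = 319.833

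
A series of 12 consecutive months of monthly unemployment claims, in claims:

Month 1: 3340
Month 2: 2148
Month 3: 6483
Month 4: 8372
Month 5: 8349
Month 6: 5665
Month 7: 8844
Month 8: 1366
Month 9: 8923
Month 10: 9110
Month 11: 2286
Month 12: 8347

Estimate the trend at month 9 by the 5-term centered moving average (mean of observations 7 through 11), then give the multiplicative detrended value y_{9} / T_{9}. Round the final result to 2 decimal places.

1.46

Trend T_9 = (8844 + 1366 + 8923 + 9110 + 2286) / 5 = 30529/5 = 6105.8000
Ratio to trend: 8923 / 6105.8000 = 1.46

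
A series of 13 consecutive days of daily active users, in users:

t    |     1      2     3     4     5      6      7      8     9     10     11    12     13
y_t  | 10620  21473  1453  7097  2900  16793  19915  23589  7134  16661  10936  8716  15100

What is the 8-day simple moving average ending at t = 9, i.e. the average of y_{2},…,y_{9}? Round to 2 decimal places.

Sum of periods 2–9: 21473 + 1453 + 7097 + 2900 + 16793 + 19915 + 23589 + 7134 = 100354
Divide by 8: 100354 / 8 = 12544.25

12544.25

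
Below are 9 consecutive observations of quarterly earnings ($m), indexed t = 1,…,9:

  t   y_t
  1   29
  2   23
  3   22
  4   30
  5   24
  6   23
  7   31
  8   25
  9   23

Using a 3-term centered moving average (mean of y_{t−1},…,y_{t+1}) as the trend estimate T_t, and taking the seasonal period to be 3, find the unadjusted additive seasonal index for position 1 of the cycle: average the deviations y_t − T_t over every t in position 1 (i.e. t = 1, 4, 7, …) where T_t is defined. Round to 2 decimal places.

4.67

Season position 1 occurs at t = 4, 7 (where T_t is defined).
t=4: T_4 = 25.3333; y_4 − T_4 = 30 − 25.3333 = 4.6667
t=7: T_7 = 26.3333; y_7 − T_7 = 31 − 26.3333 = 4.6667
Mean deviation: (4.6667 + 4.6667) / 2 = 4.67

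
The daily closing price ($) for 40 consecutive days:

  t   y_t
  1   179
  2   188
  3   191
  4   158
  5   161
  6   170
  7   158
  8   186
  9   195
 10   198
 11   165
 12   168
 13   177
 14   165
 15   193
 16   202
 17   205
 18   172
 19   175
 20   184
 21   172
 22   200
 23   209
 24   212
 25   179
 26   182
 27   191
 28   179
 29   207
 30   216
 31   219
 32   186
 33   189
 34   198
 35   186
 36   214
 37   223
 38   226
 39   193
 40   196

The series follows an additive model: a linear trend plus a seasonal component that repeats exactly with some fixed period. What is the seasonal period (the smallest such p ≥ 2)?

First differences y_{t+1} − y_t: 9, 3, -33, 3, 9, -12, 28, 9, 3, -33, 3, 9, -12, 28, 9, 3, …
The difference pattern repeats every 7 terms and not for any smaller step, so p = 7.

7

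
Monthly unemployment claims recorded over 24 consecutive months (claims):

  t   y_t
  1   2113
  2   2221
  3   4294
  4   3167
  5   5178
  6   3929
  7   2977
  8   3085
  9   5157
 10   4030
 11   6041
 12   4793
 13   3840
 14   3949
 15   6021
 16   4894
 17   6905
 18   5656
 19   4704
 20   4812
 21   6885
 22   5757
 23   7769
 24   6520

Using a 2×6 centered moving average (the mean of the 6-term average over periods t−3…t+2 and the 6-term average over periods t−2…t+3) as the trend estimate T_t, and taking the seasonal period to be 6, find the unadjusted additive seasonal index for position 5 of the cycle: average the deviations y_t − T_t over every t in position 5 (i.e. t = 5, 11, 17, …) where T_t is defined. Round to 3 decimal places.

Season position 5 occurs at t = 5, 11, 17 (where T_t is defined).
t=5: T_5 = 3699.66667; y_5 − T_5 = 5178 − 3699.66667 = 1478.33333
t=11: T_11 = 4563.00000; y_11 − T_11 = 6041 − 4563.00000 = 1478.00000
t=17: T_17 = 5426.75000; y_17 − T_17 = 6905 − 5426.75000 = 1478.25000
Mean deviation: (1478.33333 + 1478.00000 + 1478.25000) / 3 = 1478.194

1478.194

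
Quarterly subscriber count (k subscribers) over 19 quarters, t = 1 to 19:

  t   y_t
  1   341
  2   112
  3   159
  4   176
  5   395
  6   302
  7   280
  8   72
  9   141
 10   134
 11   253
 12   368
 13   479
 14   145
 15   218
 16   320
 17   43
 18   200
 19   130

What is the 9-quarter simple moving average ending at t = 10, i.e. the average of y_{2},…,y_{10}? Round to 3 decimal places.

Sum of periods 2–10: 112 + 159 + 176 + 395 + 302 + 280 + 72 + 141 + 134 = 1771
Divide by 9: 1771 / 9 = 196.778

196.778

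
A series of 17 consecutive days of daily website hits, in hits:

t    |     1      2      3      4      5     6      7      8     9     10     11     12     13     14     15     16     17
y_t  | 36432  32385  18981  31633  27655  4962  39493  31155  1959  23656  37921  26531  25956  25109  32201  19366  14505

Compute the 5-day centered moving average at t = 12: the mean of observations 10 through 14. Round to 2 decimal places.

27834.60

Sum of periods 10–14: 23656 + 37921 + 26531 + 25956 + 25109 = 139173
Divide by 5: 139173 / 5 = 27834.60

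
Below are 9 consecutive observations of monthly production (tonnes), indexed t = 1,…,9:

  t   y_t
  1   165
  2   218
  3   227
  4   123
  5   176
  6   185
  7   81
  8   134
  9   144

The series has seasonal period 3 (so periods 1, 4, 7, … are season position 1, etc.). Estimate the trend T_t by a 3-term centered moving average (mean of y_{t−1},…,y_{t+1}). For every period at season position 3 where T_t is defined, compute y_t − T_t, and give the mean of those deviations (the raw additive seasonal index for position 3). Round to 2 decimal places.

37.67

Season position 3 occurs at t = 3, 6 (where T_t is defined).
t=3: T_3 = 189.3333; y_3 − T_3 = 227 − 189.3333 = 37.6667
t=6: T_6 = 147.3333; y_6 − T_6 = 185 − 147.3333 = 37.6667
Mean deviation: (37.6667 + 37.6667) / 2 = 37.67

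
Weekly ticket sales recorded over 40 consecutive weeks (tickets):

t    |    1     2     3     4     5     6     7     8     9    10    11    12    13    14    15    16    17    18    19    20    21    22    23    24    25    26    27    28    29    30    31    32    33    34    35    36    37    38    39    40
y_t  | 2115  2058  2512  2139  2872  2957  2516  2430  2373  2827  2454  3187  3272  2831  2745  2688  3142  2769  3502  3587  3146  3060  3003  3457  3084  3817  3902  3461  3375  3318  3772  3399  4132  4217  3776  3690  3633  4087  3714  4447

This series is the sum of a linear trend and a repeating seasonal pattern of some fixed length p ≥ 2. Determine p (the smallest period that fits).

7

First differences y_{t+1} − y_t: -57, 454, -373, 733, 85, -441, -86, -57, 454, -373, 733, 85, -441, -86, -57, 454, …
The difference pattern repeats every 7 terms and not for any smaller step, so p = 7.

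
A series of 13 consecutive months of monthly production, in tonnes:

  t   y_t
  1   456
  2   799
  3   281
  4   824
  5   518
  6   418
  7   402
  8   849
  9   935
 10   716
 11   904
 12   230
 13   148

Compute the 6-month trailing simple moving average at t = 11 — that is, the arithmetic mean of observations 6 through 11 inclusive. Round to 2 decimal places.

704.00

Sum of periods 6–11: 418 + 402 + 849 + 935 + 716 + 904 = 4224
Divide by 6: 4224 / 6 = 704.00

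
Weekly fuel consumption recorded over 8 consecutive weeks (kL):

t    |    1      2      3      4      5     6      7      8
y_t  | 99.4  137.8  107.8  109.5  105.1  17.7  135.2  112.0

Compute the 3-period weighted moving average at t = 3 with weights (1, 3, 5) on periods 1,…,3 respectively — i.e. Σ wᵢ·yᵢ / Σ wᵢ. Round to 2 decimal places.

Weighted sum: 1·99.4 + 3·137.8 + 5·107.8 = 99.4 + 413.4 + 539.0 = 1051.8
Weight total: 1 + 3 + 5 = 9
WMA = 1051.8 / 9 = 116.87

116.87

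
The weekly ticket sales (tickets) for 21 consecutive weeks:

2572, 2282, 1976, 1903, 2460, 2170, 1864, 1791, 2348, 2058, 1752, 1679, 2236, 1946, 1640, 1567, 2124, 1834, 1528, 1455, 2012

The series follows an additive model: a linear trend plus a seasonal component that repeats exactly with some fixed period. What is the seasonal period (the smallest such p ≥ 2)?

First differences y_{t+1} − y_t: -290, -306, -73, 557, -290, -306, -73, 557, -290, -306, …
The difference pattern repeats every 4 terms and not for any smaller step, so p = 4.

4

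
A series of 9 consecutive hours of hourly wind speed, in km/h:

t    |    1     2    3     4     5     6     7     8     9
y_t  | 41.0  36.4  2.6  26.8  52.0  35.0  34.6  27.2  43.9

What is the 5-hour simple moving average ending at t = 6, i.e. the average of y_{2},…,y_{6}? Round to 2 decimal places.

Sum of periods 2–6: 36.4 + 2.6 + 26.8 + 52.0 + 35.0 = 152.8
Divide by 5: 152.8 / 5 = 30.56

30.56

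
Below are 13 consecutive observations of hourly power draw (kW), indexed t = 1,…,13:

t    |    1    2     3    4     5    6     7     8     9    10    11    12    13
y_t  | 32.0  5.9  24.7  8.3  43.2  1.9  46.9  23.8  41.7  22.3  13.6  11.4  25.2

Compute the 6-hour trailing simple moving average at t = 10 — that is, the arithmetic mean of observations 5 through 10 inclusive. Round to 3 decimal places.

29.967

Sum of periods 5–10: 43.2 + 1.9 + 46.9 + 23.8 + 41.7 + 22.3 = 179.8
Divide by 6: 179.8 / 6 = 29.967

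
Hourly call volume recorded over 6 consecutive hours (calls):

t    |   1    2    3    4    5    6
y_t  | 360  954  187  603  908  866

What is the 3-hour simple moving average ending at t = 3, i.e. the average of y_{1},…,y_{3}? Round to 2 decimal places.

500.33

Sum of periods 1–3: 360 + 954 + 187 = 1501
Divide by 3: 1501 / 3 = 500.33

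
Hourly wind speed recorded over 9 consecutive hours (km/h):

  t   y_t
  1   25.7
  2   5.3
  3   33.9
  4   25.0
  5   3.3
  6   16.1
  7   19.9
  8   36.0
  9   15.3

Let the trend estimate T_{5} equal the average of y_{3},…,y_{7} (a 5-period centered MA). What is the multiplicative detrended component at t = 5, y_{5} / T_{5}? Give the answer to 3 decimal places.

0.168

Trend T_5 = (33.9 + 25.0 + 3.3 + 16.1 + 19.9) / 5 = 98.2/5 = 19.64000
Ratio to trend: 3.3 / 19.64000 = 0.168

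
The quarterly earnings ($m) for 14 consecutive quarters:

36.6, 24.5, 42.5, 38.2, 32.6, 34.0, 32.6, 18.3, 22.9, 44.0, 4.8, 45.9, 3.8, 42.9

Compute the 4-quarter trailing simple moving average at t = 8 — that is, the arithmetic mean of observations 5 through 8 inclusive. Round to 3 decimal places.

Sum of periods 5–8: 32.6 + 34.0 + 32.6 + 18.3 = 117.5
Divide by 4: 117.5 / 4 = 29.375

29.375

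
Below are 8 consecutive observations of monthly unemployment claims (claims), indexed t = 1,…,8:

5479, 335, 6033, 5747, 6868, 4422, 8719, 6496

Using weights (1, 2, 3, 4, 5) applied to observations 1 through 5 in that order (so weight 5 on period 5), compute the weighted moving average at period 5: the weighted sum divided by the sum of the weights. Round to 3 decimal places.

5438.400

Weighted sum: 1·5479 + 2·335 + 3·6033 + 4·5747 + 5·6868 = 5479 + 670 + 18099 + 22988 + 34340 = 81576
Weight total: 1 + 2 + 3 + 4 + 5 = 15
WMA = 81576 / 15 = 5438.400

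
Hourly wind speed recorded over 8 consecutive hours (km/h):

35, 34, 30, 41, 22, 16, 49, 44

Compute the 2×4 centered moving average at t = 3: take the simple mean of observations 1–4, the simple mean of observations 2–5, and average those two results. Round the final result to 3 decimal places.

33.375

Sum over 1–4: 35 + 34 + 30 + 41 = 140
Sum over 2–5: 34 + 30 + 41 + 22 = 127
CMA at t=3 = (140 + 127) / (2·4) = 267 / 8 = 33.375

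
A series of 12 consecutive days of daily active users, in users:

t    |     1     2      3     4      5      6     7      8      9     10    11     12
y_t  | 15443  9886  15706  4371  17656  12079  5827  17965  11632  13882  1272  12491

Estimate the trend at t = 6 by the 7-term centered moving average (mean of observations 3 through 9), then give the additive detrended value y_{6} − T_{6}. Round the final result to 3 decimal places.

Trend T_6 = (15706 + 4371 + 17656 + 12079 + 5827 + 17965 + 11632) / 7 = 85236/7 = 12176.57143
Detrended value: 12079 − 12176.57143 = -97.571

-97.571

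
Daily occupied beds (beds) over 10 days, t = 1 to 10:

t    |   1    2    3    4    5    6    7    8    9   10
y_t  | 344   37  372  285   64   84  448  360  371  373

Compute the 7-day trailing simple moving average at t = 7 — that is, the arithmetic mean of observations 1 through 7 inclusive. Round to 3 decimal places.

Sum of periods 1–7: 344 + 37 + 372 + 285 + 64 + 84 + 448 = 1634
Divide by 7: 1634 / 7 = 233.429

233.429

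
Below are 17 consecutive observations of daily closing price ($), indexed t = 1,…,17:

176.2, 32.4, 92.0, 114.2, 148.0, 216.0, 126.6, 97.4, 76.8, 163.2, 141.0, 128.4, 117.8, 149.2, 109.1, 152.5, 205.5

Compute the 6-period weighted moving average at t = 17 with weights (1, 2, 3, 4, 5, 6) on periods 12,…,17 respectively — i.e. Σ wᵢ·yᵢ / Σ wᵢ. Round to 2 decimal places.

Weighted sum: 1·128.4 + 2·117.8 + 3·149.2 + 4·109.1 + 5·152.5 + 6·205.5 = 128.4 + 235.6 + 447.6 + 436.4 + 762.5 + 1233.0 = 3243.5
Weight total: 1 + 2 + 3 + 4 + 5 + 6 = 21
WMA = 3243.5 / 21 = 154.45

154.45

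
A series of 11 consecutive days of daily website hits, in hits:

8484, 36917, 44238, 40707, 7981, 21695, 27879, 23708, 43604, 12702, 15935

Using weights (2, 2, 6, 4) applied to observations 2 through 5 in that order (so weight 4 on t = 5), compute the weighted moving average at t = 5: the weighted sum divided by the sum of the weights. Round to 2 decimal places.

Weighted sum: 2·36917 + 2·44238 + 6·40707 + 4·7981 = 73834 + 88476 + 244242 + 31924 = 438476
Weight total: 2 + 2 + 6 + 4 = 14
WMA = 438476 / 14 = 31319.71

31319.71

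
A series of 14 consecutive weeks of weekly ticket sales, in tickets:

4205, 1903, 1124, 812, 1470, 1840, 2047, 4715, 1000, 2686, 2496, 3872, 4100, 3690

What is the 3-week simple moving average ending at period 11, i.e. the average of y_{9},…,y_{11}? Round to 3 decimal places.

Sum of periods 9–11: 1000 + 2686 + 2496 = 6182
Divide by 3: 6182 / 3 = 2060.667

2060.667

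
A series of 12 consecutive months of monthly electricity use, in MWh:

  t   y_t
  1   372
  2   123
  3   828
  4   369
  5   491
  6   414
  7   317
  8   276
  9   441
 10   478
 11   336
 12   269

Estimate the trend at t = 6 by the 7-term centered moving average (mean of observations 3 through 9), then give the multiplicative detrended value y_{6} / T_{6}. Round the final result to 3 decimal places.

Trend T_6 = (828 + 369 + 491 + 414 + 317 + 276 + 441) / 7 = 3136/7 = 448.00000
Ratio to trend: 414 / 448.00000 = 0.924

0.924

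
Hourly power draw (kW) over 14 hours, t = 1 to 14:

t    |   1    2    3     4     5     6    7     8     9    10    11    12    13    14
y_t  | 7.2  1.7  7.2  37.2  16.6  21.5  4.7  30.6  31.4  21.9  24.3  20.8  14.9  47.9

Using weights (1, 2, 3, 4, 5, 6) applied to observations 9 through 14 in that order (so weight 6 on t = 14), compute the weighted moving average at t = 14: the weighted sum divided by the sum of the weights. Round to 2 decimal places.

Weighted sum: 1·31.4 + 2·21.9 + 3·24.3 + 4·20.8 + 5·14.9 + 6·47.9 = 31.4 + 43.8 + 72.9 + 83.2 + 74.5 + 287.4 = 593.2
Weight total: 1 + 2 + 3 + 4 + 5 + 6 = 21
WMA = 593.2 / 21 = 28.25

28.25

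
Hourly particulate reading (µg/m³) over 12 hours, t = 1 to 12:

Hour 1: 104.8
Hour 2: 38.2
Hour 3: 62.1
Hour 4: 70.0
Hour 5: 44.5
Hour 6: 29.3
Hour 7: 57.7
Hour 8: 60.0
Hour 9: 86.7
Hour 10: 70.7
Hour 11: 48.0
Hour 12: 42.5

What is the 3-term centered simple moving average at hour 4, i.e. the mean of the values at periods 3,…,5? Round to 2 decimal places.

58.87

Sum of periods 3–5: 62.1 + 70.0 + 44.5 = 176.6
Divide by 3: 176.6 / 3 = 58.87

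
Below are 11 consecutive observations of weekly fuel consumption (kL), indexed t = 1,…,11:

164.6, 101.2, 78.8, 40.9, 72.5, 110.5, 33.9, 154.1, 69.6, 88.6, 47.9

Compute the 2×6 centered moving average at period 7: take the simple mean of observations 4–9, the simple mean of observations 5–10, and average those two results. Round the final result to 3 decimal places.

Sum over 4–9: 40.9 + 72.5 + 110.5 + 33.9 + 154.1 + 69.6 = 481.5
Sum over 5–10: 72.5 + 110.5 + 33.9 + 154.1 + 69.6 + 88.6 = 529.2
CMA at t=7 = (481.5 + 529.2) / (2·6) = 1010.7 / 12 = 84.225

84.225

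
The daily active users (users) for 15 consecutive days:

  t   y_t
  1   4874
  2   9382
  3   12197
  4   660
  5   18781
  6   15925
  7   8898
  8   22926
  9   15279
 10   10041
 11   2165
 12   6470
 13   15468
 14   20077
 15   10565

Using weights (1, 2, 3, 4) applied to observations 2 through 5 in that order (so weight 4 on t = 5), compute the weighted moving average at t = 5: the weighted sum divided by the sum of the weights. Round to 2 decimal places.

11088.00

Weighted sum: 1·9382 + 2·12197 + 3·660 + 4·18781 = 9382 + 24394 + 1980 + 75124 = 110880
Weight total: 1 + 2 + 3 + 4 = 10
WMA = 110880 / 10 = 11088.00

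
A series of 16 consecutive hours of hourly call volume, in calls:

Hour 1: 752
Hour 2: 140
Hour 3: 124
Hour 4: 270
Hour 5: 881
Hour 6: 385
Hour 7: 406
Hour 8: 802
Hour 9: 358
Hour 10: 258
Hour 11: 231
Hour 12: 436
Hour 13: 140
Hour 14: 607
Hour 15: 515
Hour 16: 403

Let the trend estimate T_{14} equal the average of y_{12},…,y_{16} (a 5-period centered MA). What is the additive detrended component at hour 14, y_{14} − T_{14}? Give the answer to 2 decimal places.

186.80

Trend T_14 = (436 + 140 + 607 + 515 + 403) / 5 = 2101/5 = 420.2000
Detrended value: 607 − 420.2000 = 186.80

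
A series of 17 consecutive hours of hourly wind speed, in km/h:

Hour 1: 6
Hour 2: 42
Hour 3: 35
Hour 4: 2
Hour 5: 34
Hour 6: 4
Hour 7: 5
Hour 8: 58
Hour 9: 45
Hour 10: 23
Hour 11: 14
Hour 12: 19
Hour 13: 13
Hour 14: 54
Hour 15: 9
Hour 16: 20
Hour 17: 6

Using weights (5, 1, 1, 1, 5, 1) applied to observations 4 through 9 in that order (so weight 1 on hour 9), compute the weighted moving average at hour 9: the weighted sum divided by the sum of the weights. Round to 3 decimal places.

27.714

Weighted sum: 5·2 + 1·34 + 1·4 + 1·5 + 5·58 + 1·45 = 10 + 34 + 4 + 5 + 290 + 45 = 388
Weight total: 5 + 1 + 1 + 1 + 5 + 1 = 14
WMA = 388 / 14 = 27.714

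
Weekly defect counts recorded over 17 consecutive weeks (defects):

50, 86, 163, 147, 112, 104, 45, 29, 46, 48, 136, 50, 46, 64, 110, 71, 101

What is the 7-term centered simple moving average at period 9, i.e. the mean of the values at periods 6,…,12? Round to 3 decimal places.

65.429

Sum of periods 6–12: 104 + 45 + 29 + 46 + 48 + 136 + 50 = 458
Divide by 7: 458 / 7 = 65.429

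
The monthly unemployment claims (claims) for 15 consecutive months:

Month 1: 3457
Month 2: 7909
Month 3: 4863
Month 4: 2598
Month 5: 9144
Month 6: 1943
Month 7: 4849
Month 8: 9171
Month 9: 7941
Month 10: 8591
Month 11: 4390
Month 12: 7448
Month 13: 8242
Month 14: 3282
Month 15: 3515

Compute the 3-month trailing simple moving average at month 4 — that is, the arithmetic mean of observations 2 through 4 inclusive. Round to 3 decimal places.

Sum of periods 2–4: 7909 + 4863 + 2598 = 15370
Divide by 3: 15370 / 3 = 5123.333

5123.333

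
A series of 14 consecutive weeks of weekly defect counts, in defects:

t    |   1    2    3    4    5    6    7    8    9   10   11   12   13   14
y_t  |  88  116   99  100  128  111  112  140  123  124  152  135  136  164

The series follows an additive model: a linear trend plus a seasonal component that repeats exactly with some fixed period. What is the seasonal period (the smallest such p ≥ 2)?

First differences y_{t+1} − y_t: 28, -17, 1, 28, -17, 1, 28, -17, …
The difference pattern repeats every 3 terms and not for any smaller step, so p = 3.

3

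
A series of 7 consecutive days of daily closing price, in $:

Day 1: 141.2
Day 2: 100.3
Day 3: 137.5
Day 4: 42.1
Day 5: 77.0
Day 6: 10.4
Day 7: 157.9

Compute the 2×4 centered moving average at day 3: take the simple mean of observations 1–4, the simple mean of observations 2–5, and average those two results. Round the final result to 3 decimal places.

97.250

Sum over 1–4: 141.2 + 100.3 + 137.5 + 42.1 = 421.1
Sum over 2–5: 100.3 + 137.5 + 42.1 + 77.0 = 356.9
CMA at t=3 = (421.1 + 356.9) / (2·4) = 778.0 / 8 = 97.250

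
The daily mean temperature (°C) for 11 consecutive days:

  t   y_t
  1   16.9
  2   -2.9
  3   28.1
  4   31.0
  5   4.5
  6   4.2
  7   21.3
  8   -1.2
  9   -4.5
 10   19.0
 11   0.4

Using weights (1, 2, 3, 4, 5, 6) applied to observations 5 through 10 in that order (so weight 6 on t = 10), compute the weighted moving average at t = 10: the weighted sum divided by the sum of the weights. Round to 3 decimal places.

7.786

Weighted sum: 1·4.5 + 2·4.2 + 3·21.3 + 4·-1.2 + 5·-4.5 + 6·19.0 = 4.5 + 8.4 + 63.9 + -4.8 + -22.5 + 114.0 = 163.5
Weight total: 1 + 2 + 3 + 4 + 5 + 6 = 21
WMA = 163.5 / 21 = 7.786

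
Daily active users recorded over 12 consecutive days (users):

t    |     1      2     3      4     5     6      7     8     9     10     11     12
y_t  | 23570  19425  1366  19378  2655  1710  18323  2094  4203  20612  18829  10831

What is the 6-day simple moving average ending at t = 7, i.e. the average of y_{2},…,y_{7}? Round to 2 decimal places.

10476.17

Sum of periods 2–7: 19425 + 1366 + 19378 + 2655 + 1710 + 18323 = 62857
Divide by 6: 62857 / 6 = 10476.17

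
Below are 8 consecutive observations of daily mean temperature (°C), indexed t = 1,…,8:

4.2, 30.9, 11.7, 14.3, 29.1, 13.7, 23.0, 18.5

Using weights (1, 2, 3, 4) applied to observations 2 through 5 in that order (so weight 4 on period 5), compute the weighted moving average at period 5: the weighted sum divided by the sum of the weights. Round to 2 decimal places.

Weighted sum: 1·30.9 + 2·11.7 + 3·14.3 + 4·29.1 = 30.9 + 23.4 + 42.9 + 116.4 = 213.6
Weight total: 1 + 2 + 3 + 4 = 10
WMA = 213.6 / 10 = 21.36

21.36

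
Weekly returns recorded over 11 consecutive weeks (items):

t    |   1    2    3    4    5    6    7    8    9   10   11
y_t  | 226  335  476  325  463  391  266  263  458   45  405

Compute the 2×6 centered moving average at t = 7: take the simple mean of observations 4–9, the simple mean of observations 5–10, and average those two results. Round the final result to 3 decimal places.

337.667

Sum over 4–9: 325 + 463 + 391 + 266 + 263 + 458 = 2166
Sum over 5–10: 463 + 391 + 266 + 263 + 458 + 45 = 1886
CMA at t=7 = (2166 + 1886) / (2·6) = 4052 / 12 = 337.667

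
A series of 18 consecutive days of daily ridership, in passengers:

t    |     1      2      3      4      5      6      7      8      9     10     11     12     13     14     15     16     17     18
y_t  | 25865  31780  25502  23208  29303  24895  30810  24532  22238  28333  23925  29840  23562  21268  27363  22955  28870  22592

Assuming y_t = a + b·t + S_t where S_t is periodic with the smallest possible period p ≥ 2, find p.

First differences y_{t+1} − y_t: 5915, -6278, -2294, 6095, -4408, 5915, -6278, -2294, 6095, -4408, 5915, -6278, …
The difference pattern repeats every 5 terms and not for any smaller step, so p = 5.

5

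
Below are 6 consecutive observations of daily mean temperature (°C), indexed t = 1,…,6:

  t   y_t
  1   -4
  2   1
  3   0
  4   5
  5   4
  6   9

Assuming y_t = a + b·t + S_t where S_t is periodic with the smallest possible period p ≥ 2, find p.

2

First differences y_{t+1} − y_t: 5, -1, 5, -1, 5, …
The difference pattern repeats every 2 terms and not for any smaller step, so p = 2.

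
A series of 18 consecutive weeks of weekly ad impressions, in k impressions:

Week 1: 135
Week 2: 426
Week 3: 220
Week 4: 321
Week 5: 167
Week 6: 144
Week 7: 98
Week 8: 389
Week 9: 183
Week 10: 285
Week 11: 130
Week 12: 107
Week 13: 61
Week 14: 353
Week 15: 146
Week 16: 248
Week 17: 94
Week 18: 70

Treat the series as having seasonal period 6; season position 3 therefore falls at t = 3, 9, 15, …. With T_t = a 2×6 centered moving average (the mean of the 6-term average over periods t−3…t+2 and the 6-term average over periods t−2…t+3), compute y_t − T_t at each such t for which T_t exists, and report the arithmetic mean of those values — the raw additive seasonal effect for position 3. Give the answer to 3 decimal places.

Season position 3 occurs at t = 9, 15 (where T_t is defined).
t=9: T_9 = 201.75000; y_9 − T_9 = 183 − 201.75000 = -18.75000
t=15: T_15 = 165.08333; y_15 − T_15 = 146 − 165.08333 = -19.08333
Mean deviation: (-18.75000 + -19.08333) / 2 = -18.917

-18.917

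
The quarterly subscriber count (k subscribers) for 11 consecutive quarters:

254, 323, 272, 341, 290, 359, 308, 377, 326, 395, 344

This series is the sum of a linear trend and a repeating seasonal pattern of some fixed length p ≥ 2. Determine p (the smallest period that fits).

First differences y_{t+1} − y_t: 69, -51, 69, -51, 69, -51, …
The difference pattern repeats every 2 terms and not for any smaller step, so p = 2.

2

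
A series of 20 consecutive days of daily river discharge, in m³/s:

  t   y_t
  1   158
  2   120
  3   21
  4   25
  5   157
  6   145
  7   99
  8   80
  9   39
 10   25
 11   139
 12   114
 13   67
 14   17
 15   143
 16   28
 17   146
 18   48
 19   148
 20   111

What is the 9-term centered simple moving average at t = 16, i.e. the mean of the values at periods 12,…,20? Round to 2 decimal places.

Sum of periods 12–20: 114 + 67 + 17 + 143 + 28 + 146 + 48 + 148 + 111 = 822
Divide by 9: 822 / 9 = 91.33

91.33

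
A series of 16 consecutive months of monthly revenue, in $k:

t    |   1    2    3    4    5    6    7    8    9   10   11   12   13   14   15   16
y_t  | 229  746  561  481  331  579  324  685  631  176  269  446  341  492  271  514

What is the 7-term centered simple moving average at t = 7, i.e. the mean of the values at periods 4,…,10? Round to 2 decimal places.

Sum of periods 4–10: 481 + 331 + 579 + 324 + 685 + 631 + 176 = 3207
Divide by 7: 3207 / 7 = 458.14

458.14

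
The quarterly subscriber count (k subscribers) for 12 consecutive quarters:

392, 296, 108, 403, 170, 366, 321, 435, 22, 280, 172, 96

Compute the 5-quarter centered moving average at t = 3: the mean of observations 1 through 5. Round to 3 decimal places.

273.800

Sum of periods 1–5: 392 + 296 + 108 + 403 + 170 = 1369
Divide by 5: 1369 / 5 = 273.800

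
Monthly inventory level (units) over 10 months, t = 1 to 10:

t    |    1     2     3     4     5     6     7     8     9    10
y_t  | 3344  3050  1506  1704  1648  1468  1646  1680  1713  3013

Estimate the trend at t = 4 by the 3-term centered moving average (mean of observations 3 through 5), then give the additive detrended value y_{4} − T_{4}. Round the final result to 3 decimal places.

Trend T_4 = (1506 + 1704 + 1648) / 3 = 4858/3 = 1619.33333
Detrended value: 1704 − 1619.33333 = 84.667

84.667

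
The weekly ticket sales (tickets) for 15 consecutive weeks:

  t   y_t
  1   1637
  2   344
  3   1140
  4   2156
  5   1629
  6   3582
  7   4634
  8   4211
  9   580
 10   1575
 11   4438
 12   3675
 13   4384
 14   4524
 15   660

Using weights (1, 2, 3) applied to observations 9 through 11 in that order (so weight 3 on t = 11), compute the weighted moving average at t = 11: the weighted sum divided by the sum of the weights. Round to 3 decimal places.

2840.667

Weighted sum: 1·580 + 2·1575 + 3·4438 = 580 + 3150 + 13314 = 17044
Weight total: 1 + 2 + 3 = 6
WMA = 17044 / 6 = 2840.667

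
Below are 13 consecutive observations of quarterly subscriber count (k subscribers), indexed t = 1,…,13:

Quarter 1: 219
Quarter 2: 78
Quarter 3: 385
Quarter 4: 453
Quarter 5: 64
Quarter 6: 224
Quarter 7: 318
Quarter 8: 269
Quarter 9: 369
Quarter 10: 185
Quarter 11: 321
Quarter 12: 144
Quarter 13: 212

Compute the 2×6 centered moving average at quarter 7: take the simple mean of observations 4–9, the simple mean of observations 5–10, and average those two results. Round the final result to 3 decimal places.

260.500

Sum over 4–9: 453 + 64 + 224 + 318 + 269 + 369 = 1697
Sum over 5–10: 64 + 224 + 318 + 269 + 369 + 185 = 1429
CMA at t=7 = (1697 + 1429) / (2·6) = 3126 / 12 = 260.500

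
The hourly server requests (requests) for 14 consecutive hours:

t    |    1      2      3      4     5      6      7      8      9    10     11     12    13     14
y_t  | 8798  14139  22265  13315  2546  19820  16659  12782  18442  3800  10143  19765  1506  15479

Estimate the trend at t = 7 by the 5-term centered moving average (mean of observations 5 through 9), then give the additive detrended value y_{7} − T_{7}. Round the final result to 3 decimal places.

Trend T_7 = (2546 + 19820 + 16659 + 12782 + 18442) / 5 = 70249/5 = 14049.80000
Detrended value: 16659 − 14049.80000 = 2609.200

2609.200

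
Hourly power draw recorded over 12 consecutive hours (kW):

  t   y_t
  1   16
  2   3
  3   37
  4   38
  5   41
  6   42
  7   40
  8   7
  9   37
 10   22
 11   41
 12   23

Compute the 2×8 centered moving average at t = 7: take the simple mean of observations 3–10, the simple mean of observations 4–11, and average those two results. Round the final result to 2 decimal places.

Sum over 3–10: 37 + 38 + 41 + 42 + 40 + 7 + 37 + 22 = 264
Sum over 4–11: 38 + 41 + 42 + 40 + 7 + 37 + 22 + 41 = 268
CMA at t=7 = (264 + 268) / (2·8) = 532 / 16 = 33.25

33.25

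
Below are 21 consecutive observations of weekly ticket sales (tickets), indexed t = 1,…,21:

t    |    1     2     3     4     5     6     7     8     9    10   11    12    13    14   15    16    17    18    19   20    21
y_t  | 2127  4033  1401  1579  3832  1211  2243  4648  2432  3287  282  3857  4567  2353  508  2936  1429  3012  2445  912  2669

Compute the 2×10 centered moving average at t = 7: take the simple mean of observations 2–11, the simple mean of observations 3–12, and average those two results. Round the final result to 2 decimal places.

Sum over 2–11: 4033 + 1401 + 1579 + 3832 + 1211 + 2243 + 4648 + 2432 + 3287 + 282 = 24948
Sum over 3–12: 1401 + 1579 + 3832 + 1211 + 2243 + 4648 + 2432 + 3287 + 282 + 3857 = 24772
CMA at t=7 = (24948 + 24772) / (2·10) = 49720 / 20 = 2486.00

2486.00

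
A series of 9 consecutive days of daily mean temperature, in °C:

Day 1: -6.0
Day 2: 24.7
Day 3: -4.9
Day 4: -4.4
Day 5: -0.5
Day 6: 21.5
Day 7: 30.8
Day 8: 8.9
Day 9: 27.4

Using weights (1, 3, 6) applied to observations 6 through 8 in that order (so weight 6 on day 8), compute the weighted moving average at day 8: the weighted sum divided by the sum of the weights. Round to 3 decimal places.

Weighted sum: 1·21.5 + 3·30.8 + 6·8.9 = 21.5 + 92.4 + 53.4 = 167.3
Weight total: 1 + 3 + 6 = 10
WMA = 167.3 / 10 = 16.730

16.730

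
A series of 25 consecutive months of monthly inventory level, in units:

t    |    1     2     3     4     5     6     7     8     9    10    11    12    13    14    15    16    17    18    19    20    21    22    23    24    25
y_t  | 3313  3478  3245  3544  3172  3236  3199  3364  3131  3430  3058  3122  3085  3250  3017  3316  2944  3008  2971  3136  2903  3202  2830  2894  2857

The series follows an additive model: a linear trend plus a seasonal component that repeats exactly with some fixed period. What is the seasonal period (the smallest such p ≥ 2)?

6

First differences y_{t+1} − y_t: 165, -233, 299, -372, 64, -37, 165, -233, 299, -372, 64, -37, 165, -233, …
The difference pattern repeats every 6 terms and not for any smaller step, so p = 6.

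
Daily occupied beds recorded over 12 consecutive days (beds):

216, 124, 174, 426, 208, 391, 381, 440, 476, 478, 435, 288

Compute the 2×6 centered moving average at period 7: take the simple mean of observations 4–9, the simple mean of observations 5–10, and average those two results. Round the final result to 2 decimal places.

391.33

Sum over 4–9: 426 + 208 + 391 + 381 + 440 + 476 = 2322
Sum over 5–10: 208 + 391 + 381 + 440 + 476 + 478 = 2374
CMA at t=7 = (2322 + 2374) / (2·6) = 4696 / 12 = 391.33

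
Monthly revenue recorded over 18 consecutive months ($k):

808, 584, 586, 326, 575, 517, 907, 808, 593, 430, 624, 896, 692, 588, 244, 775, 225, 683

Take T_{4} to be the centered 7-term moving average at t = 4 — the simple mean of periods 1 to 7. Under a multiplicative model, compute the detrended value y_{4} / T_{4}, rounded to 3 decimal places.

0.530

Trend T_4 = (808 + 584 + 586 + 326 + 575 + 517 + 907) / 7 = 4303/7 = 614.71429
Ratio to trend: 326 / 614.71429 = 0.530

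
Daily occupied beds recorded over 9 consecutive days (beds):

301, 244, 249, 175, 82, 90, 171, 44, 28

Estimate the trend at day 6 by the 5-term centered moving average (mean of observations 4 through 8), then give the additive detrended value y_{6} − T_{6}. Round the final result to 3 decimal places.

Trend T_6 = (175 + 82 + 90 + 171 + 44) / 5 = 562/5 = 112.40000
Detrended value: 90 − 112.40000 = -22.400

-22.400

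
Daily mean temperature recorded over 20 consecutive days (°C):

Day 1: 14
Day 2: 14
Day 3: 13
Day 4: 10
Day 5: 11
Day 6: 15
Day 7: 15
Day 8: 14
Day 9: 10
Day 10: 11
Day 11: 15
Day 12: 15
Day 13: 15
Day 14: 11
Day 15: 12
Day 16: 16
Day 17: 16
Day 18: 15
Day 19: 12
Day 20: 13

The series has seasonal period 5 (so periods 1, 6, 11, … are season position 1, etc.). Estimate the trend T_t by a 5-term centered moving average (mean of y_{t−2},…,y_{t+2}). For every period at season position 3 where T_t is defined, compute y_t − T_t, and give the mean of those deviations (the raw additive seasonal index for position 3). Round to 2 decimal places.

0.90

Season position 3 occurs at t = 3, 8, 13, 18 (where T_t is defined).
t=3: T_3 = 12.4000; y_3 − T_3 = 13 − 12.4000 = 0.6000
t=8: T_8 = 13.0000; y_8 − T_8 = 14 − 13.0000 = 1.0000
t=13: T_13 = 13.6000; y_13 − T_13 = 15 − 13.6000 = 1.4000
t=18: T_18 = 14.4000; y_18 − T_18 = 15 − 14.4000 = 0.6000
Mean deviation: (0.6000 + 1.0000 + 1.4000 + 0.6000) / 4 = 0.90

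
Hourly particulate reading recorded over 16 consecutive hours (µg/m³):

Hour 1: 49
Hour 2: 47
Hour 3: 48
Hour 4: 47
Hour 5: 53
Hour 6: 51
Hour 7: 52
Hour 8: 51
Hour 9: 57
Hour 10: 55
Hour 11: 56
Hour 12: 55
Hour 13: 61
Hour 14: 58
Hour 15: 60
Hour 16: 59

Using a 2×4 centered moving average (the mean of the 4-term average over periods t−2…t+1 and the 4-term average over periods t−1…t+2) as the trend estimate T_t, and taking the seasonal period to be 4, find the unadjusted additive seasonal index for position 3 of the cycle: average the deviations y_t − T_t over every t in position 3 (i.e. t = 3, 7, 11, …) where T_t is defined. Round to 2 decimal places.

-0.25

Season position 3 occurs at t = 3, 7, 11 (where T_t is defined).
t=3: T_3 = 48.2500; y_3 − T_3 = 48 − 48.2500 = -0.2500
t=7: T_7 = 52.2500; y_7 − T_7 = 52 − 52.2500 = -0.2500
t=11: T_11 = 56.2500; y_11 − T_11 = 56 − 56.2500 = -0.2500
Mean deviation: (-0.2500 + -0.2500 + -0.2500) / 3 = -0.25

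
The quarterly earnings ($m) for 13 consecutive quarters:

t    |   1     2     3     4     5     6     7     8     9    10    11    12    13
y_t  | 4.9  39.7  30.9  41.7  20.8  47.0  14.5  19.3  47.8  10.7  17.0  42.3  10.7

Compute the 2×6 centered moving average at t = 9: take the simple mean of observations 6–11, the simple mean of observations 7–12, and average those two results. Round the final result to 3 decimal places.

25.658

Sum over 6–11: 47.0 + 14.5 + 19.3 + 47.8 + 10.7 + 17.0 = 156.3
Sum over 7–12: 14.5 + 19.3 + 47.8 + 10.7 + 17.0 + 42.3 = 151.6
CMA at t=9 = (156.3 + 151.6) / (2·6) = 307.9 / 12 = 25.658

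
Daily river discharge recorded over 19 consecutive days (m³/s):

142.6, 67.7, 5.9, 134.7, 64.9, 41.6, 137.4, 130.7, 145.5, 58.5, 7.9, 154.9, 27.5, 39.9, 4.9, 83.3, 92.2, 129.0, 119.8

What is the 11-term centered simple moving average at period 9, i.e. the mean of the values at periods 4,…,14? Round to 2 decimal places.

Sum of periods 4–14: 134.7 + 64.9 + 41.6 + 137.4 + 130.7 + 145.5 + 58.5 + 7.9 + 154.9 + 27.5 + 39.9 = 943.5
Divide by 11: 943.5 / 11 = 85.77

85.77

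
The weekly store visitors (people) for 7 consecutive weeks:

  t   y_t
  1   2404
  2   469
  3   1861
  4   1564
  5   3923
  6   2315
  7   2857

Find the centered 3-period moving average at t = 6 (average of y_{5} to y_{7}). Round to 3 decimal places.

Sum of periods 5–7: 3923 + 2315 + 2857 = 9095
Divide by 3: 9095 / 3 = 3031.667

3031.667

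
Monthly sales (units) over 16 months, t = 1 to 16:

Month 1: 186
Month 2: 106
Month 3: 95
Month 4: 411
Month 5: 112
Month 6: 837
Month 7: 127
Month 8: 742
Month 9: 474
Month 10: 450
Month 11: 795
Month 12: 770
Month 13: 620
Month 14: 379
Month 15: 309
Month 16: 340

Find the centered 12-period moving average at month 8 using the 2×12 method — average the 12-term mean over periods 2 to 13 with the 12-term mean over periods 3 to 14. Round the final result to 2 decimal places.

Sum over 2–13: 106 + 95 + 411 + 112 + 837 + 127 + 742 + 474 + 450 + 795 + 770 + 620 = 5539
Sum over 3–14: 95 + 411 + 112 + 837 + 127 + 742 + 474 + 450 + 795 + 770 + 620 + 379 = 5812
CMA at t=8 = (5539 + 5812) / (2·12) = 11351 / 24 = 472.96

472.96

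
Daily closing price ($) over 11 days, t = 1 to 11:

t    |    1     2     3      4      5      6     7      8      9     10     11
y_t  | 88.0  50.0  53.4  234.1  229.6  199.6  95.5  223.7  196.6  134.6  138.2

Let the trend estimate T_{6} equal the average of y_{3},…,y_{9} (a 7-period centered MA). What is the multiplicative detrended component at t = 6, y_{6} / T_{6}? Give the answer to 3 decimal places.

Trend T_6 = (53.4 + 234.1 + 229.6 + 199.6 + 95.5 + 223.7 + 196.6) / 7 = 1232.5/7 = 176.07143
Ratio to trend: 199.6 / 176.07143 = 1.134

1.134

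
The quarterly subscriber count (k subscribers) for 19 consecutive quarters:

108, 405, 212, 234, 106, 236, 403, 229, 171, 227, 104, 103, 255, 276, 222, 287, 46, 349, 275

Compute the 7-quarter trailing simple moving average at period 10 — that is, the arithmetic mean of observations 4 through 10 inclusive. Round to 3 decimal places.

Sum of periods 4–10: 234 + 106 + 236 + 403 + 229 + 171 + 227 = 1606
Divide by 7: 1606 / 7 = 229.429

229.429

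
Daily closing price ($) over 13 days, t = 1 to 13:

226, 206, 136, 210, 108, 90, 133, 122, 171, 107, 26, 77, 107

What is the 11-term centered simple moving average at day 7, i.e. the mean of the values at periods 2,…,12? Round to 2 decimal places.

Sum of periods 2–12: 206 + 136 + 210 + 108 + 90 + 133 + 122 + 171 + 107 + 26 + 77 = 1386
Divide by 11: 1386 / 11 = 126.00

126.00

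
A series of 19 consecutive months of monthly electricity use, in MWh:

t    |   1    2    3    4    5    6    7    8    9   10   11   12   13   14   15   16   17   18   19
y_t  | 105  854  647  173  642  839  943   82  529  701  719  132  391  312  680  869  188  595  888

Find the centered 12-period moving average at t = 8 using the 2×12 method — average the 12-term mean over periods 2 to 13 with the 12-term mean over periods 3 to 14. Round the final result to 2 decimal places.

Sum over 2–13: 854 + 647 + 173 + 642 + 839 + 943 + 82 + 529 + 701 + 719 + 132 + 391 = 6652
Sum over 3–14: 647 + 173 + 642 + 839 + 943 + 82 + 529 + 701 + 719 + 132 + 391 + 312 = 6110
CMA at t=8 = (6652 + 6110) / (2·12) = 12762 / 24 = 531.75

531.75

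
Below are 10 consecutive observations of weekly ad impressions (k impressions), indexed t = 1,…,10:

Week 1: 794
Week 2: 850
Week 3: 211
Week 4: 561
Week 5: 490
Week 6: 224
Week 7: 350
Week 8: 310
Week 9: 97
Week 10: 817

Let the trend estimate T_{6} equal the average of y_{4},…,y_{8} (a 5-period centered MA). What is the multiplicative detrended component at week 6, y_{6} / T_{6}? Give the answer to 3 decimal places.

Trend T_6 = (561 + 490 + 224 + 350 + 310) / 5 = 1935/5 = 387.00000
Ratio to trend: 224 / 387.00000 = 0.579

0.579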